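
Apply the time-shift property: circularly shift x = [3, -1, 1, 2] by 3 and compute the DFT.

Time shift by 3: X_shifted[k] = ω_4^(3k) · X[k]
Shifted x = [-1, 1, 2, 3]

DFT(x[n-3]) = [5, -3+2i, -3, -3-2i]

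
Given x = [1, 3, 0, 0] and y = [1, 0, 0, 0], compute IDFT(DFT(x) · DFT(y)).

(x ⊛ y)[n] = Σ(m=0 to 3) x[m] · y[(n-m) mod 4]

Computing each output sample:
(x ⊛ y)[0] = 1
(x ⊛ y)[1] = 3
(x ⊛ y)[2] = 0
(x ⊛ y)[3] = 0

x ⊛ y = [1, 3, 0, 0]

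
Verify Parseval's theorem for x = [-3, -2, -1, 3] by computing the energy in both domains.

Time domain:
Σ|x[n]|² = |-3|² + |-2|² + |-1|² + |3|² = 23.0000

Frequency domain:
(1/4)Σ|X[k]|² = (1/4)(|-3|² + |-2+5i|² + |-5|² + |-2-5i|²) = (1/4)·92.0000 = 23.0000

Both sides agree, confirming Parseval's theorem.

Σ|x[n]|² = (1/N)Σ|X[k]|² = 23.0000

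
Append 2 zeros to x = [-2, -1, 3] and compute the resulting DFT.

Original 3-point DFT: [0, -3.0000+3.4641i, -3.0000-3.4641i]
Zero-padded 5-point DFT provides frequency interpolation.

DFT_5([x, 0, ...]) = [0, -4.7361-0.8123i, -0.2639+3.4410i, -0.2639-3.4410i, -4.7361+0.8123i]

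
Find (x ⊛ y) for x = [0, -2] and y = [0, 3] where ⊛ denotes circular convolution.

(x ⊛ y)[n] = Σ(m=0 to 1) x[m] · y[(n-m) mod 2]

Computing each output sample:
(x ⊛ y)[0] = -6
(x ⊛ y)[1] = 0

x ⊛ y = [-6, 0]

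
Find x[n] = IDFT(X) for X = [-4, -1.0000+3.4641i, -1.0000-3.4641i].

x[n] = (1/3) Σ(k=0 to 2) X[k] · e^(2πikn/3)

Computing each x[n]:
x[0] = -2
x[1] = -3
x[2] = 1

x = [-2, -3, 1]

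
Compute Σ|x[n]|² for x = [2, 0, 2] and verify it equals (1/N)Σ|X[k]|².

Time domain:
Σ|x[n]|² = |2|² + |0|² + |2|² = 8.0000

Frequency domain:
(1/3)Σ|X[k]|² = (1/3)(|4|² + |1.0000+1.7321i|² + |1.0000-1.7321i|²) = (1/3)·24.0000 = 8.0000

Both sides agree, confirming Parseval's theorem.

Σ|x[n]|² = (1/N)Σ|X[k]|² = 8.0000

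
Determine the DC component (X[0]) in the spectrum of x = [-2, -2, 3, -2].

X[0] = Σ(n=0 to 3) x[n] · ω_4^0 = Σ x[n]
= (-2) + (-2) + (3) + (-2)

X[0] = -3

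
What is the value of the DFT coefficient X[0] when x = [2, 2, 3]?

X[0] = Σ(n=0 to 2) x[n] · ω_3^0 = Σ x[n]
= (2) + (2) + (3)

X[0] = 7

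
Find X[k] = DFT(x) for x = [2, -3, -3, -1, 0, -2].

X[k] = Σ(n=0 to 5) x[n] · ω_6^(nk)
where ω_6 = e^(-2πi/6)

Computing each X[k]:
X[0] = -7
X[1] = 2.0000+3.4641i
X[2] = 5.0000-1.7321i
X[3] = 5
X[4] = 5.0000+1.7321i
X[5] = 2.0000-3.4641i

X = [-7, 2.0000+3.4641i, 5.0000-1.7321i, 5, 5.0000+1.7321i, 2.0000-3.4641i]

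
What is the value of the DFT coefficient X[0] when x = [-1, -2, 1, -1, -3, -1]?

X[0] = Σ(n=0 to 5) x[n] · ω_6^0 = Σ x[n]
= (-1) + (-2) + (1) + (-1) + (-3) + (-1)

X[0] = -7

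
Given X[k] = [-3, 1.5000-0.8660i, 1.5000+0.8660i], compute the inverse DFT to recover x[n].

x[n] = (1/3) Σ(k=0 to 2) X[k] · e^(2πikn/3)

Computing each x[n]:
x[0] = 0
x[1] = -1
x[2] = -2

x = [0, -1, -2]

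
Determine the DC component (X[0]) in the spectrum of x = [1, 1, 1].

X[0] = Σ(n=0 to 2) x[n] · ω_3^0 = Σ x[n]
= (1) + (1) + (1)

X[0] = 3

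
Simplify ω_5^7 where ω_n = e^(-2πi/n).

Since ω_5^5 = 1, powers reduce modulo 5.
7 mod 5 = 2
So ω_5^7 = ω_5^2 = e^(-2πi·2/5)

ω_5^7 = ω_5^2 = -0.8090-0.5878i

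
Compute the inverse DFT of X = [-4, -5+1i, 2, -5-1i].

x[n] = (1/4) Σ(k=0 to 3) X[k] · e^(2πikn/4)

Computing each x[n]:
x[0] = -3
x[1] = -2
x[2] = 2
x[3] = -1

x = [-3, -2, 2, -1]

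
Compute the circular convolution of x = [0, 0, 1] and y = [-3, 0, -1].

(x ⊛ y)[n] = Σ(m=0 to 2) x[m] · y[(n-m) mod 3]

Computing each output sample:
(x ⊛ y)[0] = 0
(x ⊛ y)[1] = -1
(x ⊛ y)[2] = -3

x ⊛ y = [0, -1, -3]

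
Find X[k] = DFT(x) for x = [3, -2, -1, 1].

X[k] = Σ(n=0 to 3) x[n] · ω_4^(nk)
where ω_4 = e^(-2πi/4)

Computing each X[k]:
X[0] = 1
X[1] = 4+3i
X[2] = 3
X[3] = 4-3i

X = [1, 4+3i, 3, 4-3i]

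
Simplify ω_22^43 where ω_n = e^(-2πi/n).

Since ω_22^22 = 1, powers reduce modulo 22.
43 mod 22 = 21
So ω_22^43 = ω_22^21 = e^(-2πi·21/22)

ω_22^43 = ω_22^21 = 0.9595+0.2817i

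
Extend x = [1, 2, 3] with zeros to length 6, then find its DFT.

Original 3-point DFT: [6, -1.5000+0.8660i, -1.5000-0.8660i]
Zero-padded 6-point DFT provides frequency interpolation.

DFT_6([x, 0, ...]) = [6, 0.5000-4.3301i, -1.5000+0.8660i, 2, -1.5000-0.8660i, 0.5000+4.3301i]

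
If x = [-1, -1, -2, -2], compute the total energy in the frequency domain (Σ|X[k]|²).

Parseval: Σ|x[n]|² = (1/N)Σ|X[k]|², so Σ|X[k]|² = N·Σ|x[n]|² = 4·10.0000

Σ|X[k]|² = N·Σ|x[n]|² = 4·10.0000 = 40.0000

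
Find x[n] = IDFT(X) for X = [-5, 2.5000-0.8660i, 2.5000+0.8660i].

x[n] = (1/3) Σ(k=0 to 2) X[k] · e^(2πikn/3)

Computing each x[n]:
x[0] = 0
x[1] = -2
x[2] = -3

x = [0, -2, -3]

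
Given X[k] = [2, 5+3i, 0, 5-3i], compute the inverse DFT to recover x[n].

x[n] = (1/4) Σ(k=0 to 3) X[k] · e^(2πikn/4)

Computing each x[n]:
x[0] = 3
x[1] = -1
x[2] = -2
x[3] = 2

x = [3, -1, -2, 2]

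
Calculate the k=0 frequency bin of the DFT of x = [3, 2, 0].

X[0] = Σ(n=0 to 2) x[n] · ω_3^0 = Σ x[n]
= (3) + (2) + (0)

X[0] = 5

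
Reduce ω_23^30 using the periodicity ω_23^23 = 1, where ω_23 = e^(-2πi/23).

Since ω_23^23 = 1, powers reduce modulo 23.
30 mod 23 = 7
So ω_23^30 = ω_23^7 = e^(-2πi·7/23)

ω_23^30 = ω_23^7 = -0.3349-0.9423i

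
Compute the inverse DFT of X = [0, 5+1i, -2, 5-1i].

x[n] = (1/4) Σ(k=0 to 3) X[k] · e^(2πikn/4)

Computing each x[n]:
x[0] = 2
x[1] = 0
x[2] = -3
x[3] = 1

x = [2, 0, -3, 1]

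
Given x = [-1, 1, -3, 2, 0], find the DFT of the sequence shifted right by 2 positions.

Time shift by 2: X_shifted[k] = ω_5^(2k) · X[k]
Shifted x = [2, 0, -1, 1, -3]

DFT(x[n-2]) = [-1, 1.0729-1.6776i, 4.4271-3.6655i, 4.4271+3.6655i, 1.0729+1.6776i]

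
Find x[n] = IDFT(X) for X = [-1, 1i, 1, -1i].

x[n] = (1/4) Σ(k=0 to 3) X[k] · e^(2πikn/4)

Computing each x[n]:
x[0] = 0
x[1] = -1
x[2] = 0
x[3] = 0

x = [0, -1, 0, 0]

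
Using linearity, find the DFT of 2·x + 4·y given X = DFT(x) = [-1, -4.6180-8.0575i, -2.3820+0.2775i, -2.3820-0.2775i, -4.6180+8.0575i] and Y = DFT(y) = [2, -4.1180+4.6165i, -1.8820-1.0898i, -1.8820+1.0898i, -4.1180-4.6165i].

By linearity: DFT(2x + 4y) = 2·DFT(x) + 4·DFT(y)
= 2·[-1, -4.6180-8.0575i, -2.3820+0.2775i, -2.3820-0.2775i, -4.6180+8.0575i] + 4·[2, -4.1180+4.6165i, -1.8820-1.0898i, -1.8820+1.0898i, -4.1180-4.6165i]

Computing element-wise:
Z[0] = 2·(-1) + 4·(2) = 6
Z[1] = 2·(-4.6180-8.0575i) + 4·(-4.1180+4.6165i) = -25.7080+2.3510i
Z[2] = 2·(-2.3820+0.2775i) + 4·(-1.8820-1.0898i) = -12.2920-3.8042i
Z[3] = 2·(-2.3820-0.2775i) + 4·(-1.8820+1.0898i) = -12.2920+3.8042i
Z[4] = 2·(-4.6180+8.0575i) + 4·(-4.1180-4.6165i) = -25.7080-2.3510i

DFT(2x + 4y) = 2·X + 4·Y = [6, -25.7080+2.3510i, -12.2920-3.8042i, -12.2920+3.8042i, -25.7080-2.3510i]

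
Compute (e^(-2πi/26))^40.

Since ω_26^26 = 1, powers reduce modulo 26.
40 mod 26 = 14
So ω_26^40 = ω_26^14 = e^(-2πi·14/26)

ω_26^40 = ω_26^14 = -0.9709+0.2393i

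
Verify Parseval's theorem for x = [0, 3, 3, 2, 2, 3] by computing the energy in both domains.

Time domain:
Σ|x[n]|² = |0|² + |3|² + |3|² + |2|² + |2|² + |3|² = 35.0000

Frequency domain:
(1/6)Σ|X[k]|² = (1/6)(|13|² + |-1.5000-0.8660i|² + |-3.5000+0.8660i|² + |-3|² + |-3.5000-0.8660i|² + |-1.5000+0.8660i|²) = (1/6)·210.0000 = 35.0000

Both sides agree, confirming Parseval's theorem.

Σ|x[n]|² = (1/N)Σ|X[k]|² = 35.0000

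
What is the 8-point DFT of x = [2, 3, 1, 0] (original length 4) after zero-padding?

Original 4-point DFT: [6, 1-3i, 0, 1+3i]
Zero-padded 8-point DFT provides frequency interpolation.

DFT_8([x, 0, ...]) = [6, 4.1213-3.1213i, 1-3i, -0.1213-1.1213i, 0, -0.1213+1.1213i, 1+3i, 4.1213+3.1213i]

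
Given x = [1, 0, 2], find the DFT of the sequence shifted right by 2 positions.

Time shift by 2: X_shifted[k] = ω_3^(2k) · X[k]
Shifted x = [0, 2, 1]

DFT(x[n-2]) = [3, -1.5000-0.8660i, -1.5000+0.8660i]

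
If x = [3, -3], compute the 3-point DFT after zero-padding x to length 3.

Original 2-point DFT: [0, 6]
Zero-padded 3-point DFT provides frequency interpolation.

DFT_3([x, 0, ...]) = [0, 4.5000+2.5981i, 4.5000-2.5981i]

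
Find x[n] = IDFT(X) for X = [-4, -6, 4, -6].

x[n] = (1/4) Σ(k=0 to 3) X[k] · e^(2πikn/4)

Computing each x[n]:
x[0] = -3
x[1] = -2
x[2] = 3
x[3] = -2

x = [-3, -2, 3, -2]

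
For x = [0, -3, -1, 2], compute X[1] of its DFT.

X[1] = Σ(n=0 to 3) x[n] · ω_4^(1n) where ω_4 = e^(-2πi/4)
= (0)·ω_4^0 + (-3)·ω_4^1 + (-1)·ω_4^2 + (2)·ω_4^3

X[1] = 1+5i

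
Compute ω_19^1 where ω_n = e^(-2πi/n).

ω_19^1 = e^(-2πi·1/19)
= cos(-2π·1/19) + i·sin(-2π·1/19)
= cos(-2π/19) + i·sin(-2π/19)

ω_19^1 = cos(-2π/19) + i·sin(-2π/19) = 0.9458-0.3247i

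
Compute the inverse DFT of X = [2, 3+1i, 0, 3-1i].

x[n] = (1/4) Σ(k=0 to 3) X[k] · e^(2πikn/4)

Computing each x[n]:
x[0] = 2
x[1] = 0
x[2] = -1
x[3] = 1

x = [2, 0, -1, 1]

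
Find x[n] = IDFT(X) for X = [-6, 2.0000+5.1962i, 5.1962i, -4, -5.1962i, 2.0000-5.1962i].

x[n] = (1/6) Σ(k=0 to 5) X[k] · e^(2πikn/6)

Computing each x[n]:
x[0] = -1
x[1] = -3
x[2] = -2
x[3] = -1
x[4] = -2
x[5] = 3

x = [-1, -3, -2, -1, -2, 3]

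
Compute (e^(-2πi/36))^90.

Since ω_36^36 = 1, powers reduce modulo 36.
90 mod 36 = 18
So ω_36^90 = ω_36^18 = e^(-2πi·18/36)

ω_36^90 = ω_36^18 = -1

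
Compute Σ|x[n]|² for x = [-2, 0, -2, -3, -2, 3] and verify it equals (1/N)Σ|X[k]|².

Time domain:
Σ|x[n]|² = |-2|² + |0|² + |-2|² + |-3|² + |-2|² + |3|² = 30.0000

Frequency domain:
(1/6)Σ|X[k]|² = (1/6)(|-6|² + |4.5000+2.5981i|² + |-4.5000+2.5981i|² + |-6|² + |-4.5000-2.5981i|² + |4.5000-2.5981i|²) = (1/6)·180.0000 = 30.0000

Both sides agree, confirming Parseval's theorem.

Σ|x[n]|² = (1/N)Σ|X[k]|² = 30.0000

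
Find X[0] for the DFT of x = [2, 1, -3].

X[0] = Σ(n=0 to 2) x[n] · ω_3^0 = Σ x[n]
= (2) + (1) + (-3)

X[0] = 0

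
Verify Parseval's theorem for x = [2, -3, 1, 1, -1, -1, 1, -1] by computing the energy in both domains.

Time domain:
Σ|x[n]|² = |2|² + |-3|² + |1|² + |1|² + |-1|² + |-1|² + |1|² + |-1|² = 19.0000

Frequency domain:
(1/8)Σ|X[k]|² = (1/8)(|-1|² + |0.1716|² + |-1+4i|² + |5.8284|² + |7|² + |5.8284|² + |-1-4i|² + |0.1716|²) = (1/8)·152.0000 = 19.0000

Both sides agree, confirming Parseval's theorem.

Σ|x[n]|² = (1/N)Σ|X[k]|² = 19.0000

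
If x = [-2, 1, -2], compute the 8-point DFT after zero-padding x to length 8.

Original 3-point DFT: [-3, -1.5000-2.5981i, -1.5000+2.5981i]
Zero-padded 8-point DFT provides frequency interpolation.

DFT_8([x, 0, ...]) = [-3, -1.2929+1.2929i, -1i, -2.7071-2.7071i, -5, -2.7071+2.7071i, 1i, -1.2929-1.2929i]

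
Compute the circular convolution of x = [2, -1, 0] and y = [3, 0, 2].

(x ⊛ y)[n] = Σ(m=0 to 2) x[m] · y[(n-m) mod 3]

Computing each output sample:
(x ⊛ y)[0] = 4
(x ⊛ y)[1] = -3
(x ⊛ y)[2] = 4

x ⊛ y = [4, -3, 4]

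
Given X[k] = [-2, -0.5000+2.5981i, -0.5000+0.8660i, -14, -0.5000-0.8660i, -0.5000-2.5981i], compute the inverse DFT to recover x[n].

x[n] = (1/6) Σ(k=0 to 5) X[k] · e^(2πikn/6)

Computing each x[n]:
x[0] = -3
x[1] = 1
x[2] = -3
x[3] = 2
x[4] = -2
x[5] = 3

x = [-3, 1, -3, 2, -2, 3]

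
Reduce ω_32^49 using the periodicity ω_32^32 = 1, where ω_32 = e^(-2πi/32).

Since ω_32^32 = 1, powers reduce modulo 32.
49 mod 32 = 17
So ω_32^49 = ω_32^17 = e^(-2πi·17/32)

ω_32^49 = ω_32^17 = -0.9808+0.1951i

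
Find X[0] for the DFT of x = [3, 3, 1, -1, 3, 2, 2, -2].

X[0] = Σ(n=0 to 7) x[n] · ω_8^0 = Σ x[n]
= (3) + (3) + (1) + (-1) + (3) + (2) + (2) + (-2)

X[0] = 11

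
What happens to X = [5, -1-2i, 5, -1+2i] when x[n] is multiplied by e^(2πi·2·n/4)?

Modulation property: DFT(ω_4^(-2n)·x[n]) = X[(k-2) mod 4], so circularly shift X by 2 positions.

X[k-2] = [5, -1+2i, 5, -1-2i]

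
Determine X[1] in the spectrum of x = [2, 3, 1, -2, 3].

X[1] = Σ(n=0 to 4) x[n] · ω_5^(1n) where ω_5 = e^(-2πi/5)
= (2)·ω_5^0 + (3)·ω_5^1 + (1)·ω_5^2 + (-2)·ω_5^3 + (3)·ω_5^4

X[1] = 4.6631-1.7634i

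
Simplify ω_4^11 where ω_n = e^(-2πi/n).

Since ω_4^4 = 1, powers reduce modulo 4.
11 mod 4 = 3
So ω_4^11 = ω_4^3 = e^(-2πi·3/4)

ω_4^11 = ω_4^3 = 1i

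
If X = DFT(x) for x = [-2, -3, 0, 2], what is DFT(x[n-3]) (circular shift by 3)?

Time shift by 3: X_shifted[k] = ω_4^(3k) · X[k]
Shifted x = [-3, 0, 2, -2]

DFT(x[n-3]) = [-3, -5-2i, 1, -5+2i]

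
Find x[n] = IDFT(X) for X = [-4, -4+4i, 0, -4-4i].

x[n] = (1/4) Σ(k=0 to 3) X[k] · e^(2πikn/4)

Computing each x[n]:
x[0] = -3
x[1] = -3
x[2] = 1
x[3] = 1

x = [-3, -3, 1, 1]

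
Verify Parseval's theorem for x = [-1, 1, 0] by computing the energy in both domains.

Time domain:
Σ|x[n]|² = |-1|² + |1|² + |0|² = 2.0000

Frequency domain:
(1/3)Σ|X[k]|² = (1/3)(|0|² + |-1.5000-0.8660i|² + |-1.5000+0.8660i|²) = (1/3)·6.0000 = 2.0000

Both sides agree, confirming Parseval's theorem.

Σ|x[n]|² = (1/N)Σ|X[k]|² = 2.0000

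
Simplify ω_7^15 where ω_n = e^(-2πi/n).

Since ω_7^7 = 1, powers reduce modulo 7.
15 mod 7 = 1
So ω_7^15 = ω_7^1 = e^(-2πi·1/7)

ω_7^15 = ω_7^1 = 0.6235-0.7818i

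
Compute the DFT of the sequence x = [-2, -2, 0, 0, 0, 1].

X[k] = Σ(n=0 to 5) x[n] · ω_6^(nk)
where ω_6 = e^(-2πi/6)

Computing each X[k]:
X[0] = -3
X[1] = -2.5000+2.5981i
X[2] = -1.5000+2.5981i
X[3] = -1
X[4] = -1.5000-2.5981i
X[5] = -2.5000-2.5981i

X = [-3, -2.5000+2.5981i, -1.5000+2.5981i, -1, -1.5000-2.5981i, -2.5000-2.5981i]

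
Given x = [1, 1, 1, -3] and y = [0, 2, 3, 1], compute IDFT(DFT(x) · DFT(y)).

(x ⊛ y)[n] = Σ(m=0 to 3) x[m] · y[(n-m) mod 4]

Computing each output sample:
(x ⊛ y)[0] = -2
(x ⊛ y)[1] = -6
(x ⊛ y)[2] = 2
(x ⊛ y)[3] = 6

x ⊛ y = [-2, -6, 2, 6]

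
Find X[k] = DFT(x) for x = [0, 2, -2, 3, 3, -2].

X[k] = Σ(n=0 to 5) x[n] · ω_6^(nk)
where ω_6 = e^(-2πi/6)

Computing each X[k]:
X[0] = 4
X[1] = -3.5000+0.8660i
X[2] = 2.5000-7.7942i
X[3] = -2
X[4] = 2.5000+7.7942i
X[5] = -3.5000-0.8660i

X = [4, -3.5000+0.8660i, 2.5000-7.7942i, -2, 2.5000+7.7942i, -3.5000-0.8660i]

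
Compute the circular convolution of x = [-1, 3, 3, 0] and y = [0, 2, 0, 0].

(x ⊛ y)[n] = Σ(m=0 to 3) x[m] · y[(n-m) mod 4]

Computing each output sample:
(x ⊛ y)[0] = 0
(x ⊛ y)[1] = -2
(x ⊛ y)[2] = 6
(x ⊛ y)[3] = 6

x ⊛ y = [0, -2, 6, 6]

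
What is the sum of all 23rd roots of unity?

Sum of all nth roots of unity equals 0 for n > 1 (geometric series with r ≠ 1).

0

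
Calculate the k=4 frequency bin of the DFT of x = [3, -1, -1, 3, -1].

X[4] = Σ(n=0 to 4) x[n] · ω_5^(4n) where ω_5 = e^(-2πi/5)
= (3)·ω_5^0 + (-1)·ω_5^4 + (-1)·ω_5^8 + (3)·ω_5^12 + (-1)·ω_5^16

X[4] = 0.7639-2.3511i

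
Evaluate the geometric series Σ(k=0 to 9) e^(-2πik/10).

Sum of all nth roots of unity equals 0 for n > 1 (geometric series with r ≠ 1).

0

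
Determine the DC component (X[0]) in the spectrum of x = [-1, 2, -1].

X[0] = Σ(n=0 to 2) x[n] · ω_3^0 = Σ x[n]
= (-1) + (2) + (-1)

X[0] = 0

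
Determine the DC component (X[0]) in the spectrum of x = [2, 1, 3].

X[0] = Σ(n=0 to 2) x[n] · ω_3^0 = Σ x[n]
= (2) + (1) + (3)

X[0] = 6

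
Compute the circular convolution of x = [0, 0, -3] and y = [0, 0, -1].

(x ⊛ y)[n] = Σ(m=0 to 2) x[m] · y[(n-m) mod 3]

Computing each output sample:
(x ⊛ y)[0] = 0
(x ⊛ y)[1] = 3
(x ⊛ y)[2] = 0

x ⊛ y = [0, 3, 0]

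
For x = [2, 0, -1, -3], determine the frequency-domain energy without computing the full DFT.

Parseval: Σ|x[n]|² = (1/N)Σ|X[k]|², so Σ|X[k]|² = N·Σ|x[n]|² = 4·14.0000

Σ|X[k]|² = N·Σ|x[n]|² = 4·14.0000 = 56.0000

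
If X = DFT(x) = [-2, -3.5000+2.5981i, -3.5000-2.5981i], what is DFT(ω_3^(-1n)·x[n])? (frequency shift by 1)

Modulation property: DFT(ω_3^(-1n)·x[n]) = X[(k-1) mod 3], so circularly shift X by 1 positions.

X[k-1] = [-3.5000-2.5981i, -2, -3.5000+2.5981i]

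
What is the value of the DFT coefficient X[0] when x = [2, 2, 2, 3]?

X[0] = Σ(n=0 to 3) x[n] · ω_4^0 = Σ x[n]
= (2) + (2) + (2) + (3)

X[0] = 9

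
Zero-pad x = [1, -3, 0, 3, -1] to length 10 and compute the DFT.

Original 5-point DFT: [0, -2.6631+3.6655i, 5.1631-1.6776i, 5.1631+1.6776i, -2.6631-3.6655i]
Zero-padded 10-point DFT provides frequency interpolation.

DFT_10([x, 0, ...]) = [0, -1.5451-0.5020i, -2.6631+3.6655i, 4.0451+5.5676i, 5.1631-1.6776i, 0, 5.1631+1.6776i, 4.0451-5.5676i, -2.6631-3.6655i, -1.5451+0.5020i]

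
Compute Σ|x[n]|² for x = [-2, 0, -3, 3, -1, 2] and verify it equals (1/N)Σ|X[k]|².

Time domain:
Σ|x[n]|² = |-2|² + |0|² + |-3|² + |3|² + |-1|² + |2|² = 27.0000

Frequency domain:
(1/6)Σ|X[k]|² = (1/6)(|-1|² + |-2.0000+3.4641i|² + |2|² + |-11|² + |2|² + |-2.0000-3.4641i|²) = (1/6)·162.0000 = 27.0000

Both sides agree, confirming Parseval's theorem.

Σ|x[n]|² = (1/N)Σ|X[k]|² = 27.0000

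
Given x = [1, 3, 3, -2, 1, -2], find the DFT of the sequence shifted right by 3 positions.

Time shift by 3: X_shifted[k] = ω_6^(3k) · X[k]
Shifted x = [-2, 1, -2, 1, 3, 3]

DFT(x[n-3]) = [4, -1.5000+6.0622i, -3.5000-2.5981i, -6, -3.5000+2.5981i, -1.5000-6.0622i]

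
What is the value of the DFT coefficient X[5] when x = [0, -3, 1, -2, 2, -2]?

X[5] = Σ(n=0 to 5) x[n] · ω_6^(5n) where ω_6 = e^(-2πi/6)
= (0)·ω_6^0 + (-3)·ω_6^5 + (1)·ω_6^10 + (-2)·ω_6^15 + (2)·ω_6^20 + (-2)·ω_6^25

X[5] = -2.0000-1.7321i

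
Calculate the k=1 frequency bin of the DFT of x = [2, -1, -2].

X[1] = Σ(n=0 to 2) x[n] · ω_3^(1n) where ω_3 = e^(-2πi/3)
= (2)·ω_3^0 + (-1)·ω_3^1 + (-2)·ω_3^2

X[1] = 3.5000-0.8660i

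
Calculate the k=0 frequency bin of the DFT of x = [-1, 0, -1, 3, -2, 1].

X[0] = Σ(n=0 to 5) x[n] · ω_6^0 = Σ x[n]
= (-1) + (0) + (-1) + (3) + (-2) + (1)

X[0] = 0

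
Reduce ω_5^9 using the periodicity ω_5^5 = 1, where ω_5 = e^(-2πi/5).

Since ω_5^5 = 1, powers reduce modulo 5.
9 mod 5 = 4
So ω_5^9 = ω_5^4 = e^(-2πi·4/5)

ω_5^9 = ω_5^4 = 0.3090+0.9511i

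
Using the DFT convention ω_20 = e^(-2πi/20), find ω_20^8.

ω_20^8 = e^(-2πi·8/20)
= cos(-2π·8/20) + i·sin(-2π·8/20)
= cos(-16π/20) + i·sin(-16π/20)

ω_20^8 = cos(-16π/20) + i·sin(-16π/20) = -0.8090-0.5878i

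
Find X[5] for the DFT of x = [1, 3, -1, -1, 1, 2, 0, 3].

X[5] = Σ(n=0 to 7) x[n] · ω_8^(5n) where ω_8 = e^(-2πi/8)
= (1)·ω_8^0 + (3)·ω_8^5 + (-1)·ω_8^10 + (-1)·ω_8^15 + (1)·ω_8^20 + (2)·ω_8^25 + (0)·ω_8^30 + (3)·ω_8^35

X[5] = -3.5355-1.1213i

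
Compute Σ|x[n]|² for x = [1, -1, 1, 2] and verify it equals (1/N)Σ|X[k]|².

Time domain:
Σ|x[n]|² = |1|² + |-1|² + |1|² + |2|² = 7.0000

Frequency domain:
(1/4)Σ|X[k]|² = (1/4)(|3|² + |3i|² + |1|² + |-3i|²) = (1/4)·28.0000 = 7.0000

Both sides agree, confirming Parseval's theorem.

Σ|x[n]|² = (1/N)Σ|X[k]|² = 7.0000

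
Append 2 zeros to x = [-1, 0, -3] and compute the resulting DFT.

Original 3-point DFT: [-4, 0.5000-2.5981i, 0.5000+2.5981i]
Zero-padded 5-point DFT provides frequency interpolation.

DFT_5([x, 0, ...]) = [-4, 1.4271+1.7634i, -1.9271-2.8532i, -1.9271+2.8532i, 1.4271-1.7634i]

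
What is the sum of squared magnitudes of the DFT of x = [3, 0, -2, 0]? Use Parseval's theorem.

Parseval: Σ|x[n]|² = (1/N)Σ|X[k]|², so Σ|X[k]|² = N·Σ|x[n]|² = 4·13.0000

Σ|X[k]|² = N·Σ|x[n]|² = 4·13.0000 = 52.0000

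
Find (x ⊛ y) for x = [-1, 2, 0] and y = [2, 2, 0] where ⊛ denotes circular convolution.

(x ⊛ y)[n] = Σ(m=0 to 2) x[m] · y[(n-m) mod 3]

Computing each output sample:
(x ⊛ y)[0] = -2
(x ⊛ y)[1] = 2
(x ⊛ y)[2] = 4

x ⊛ y = [-2, 2, 4]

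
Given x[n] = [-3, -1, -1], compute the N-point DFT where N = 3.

X[k] = Σ(n=0 to 2) x[n] · ω_3^(nk)
where ω_3 = e^(-2πi/3)

Computing each X[k]:
X[0] = -5
X[1] = -2
X[2] = -2

X = [-5, -2, -2]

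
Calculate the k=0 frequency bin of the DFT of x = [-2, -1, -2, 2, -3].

X[0] = Σ(n=0 to 4) x[n] · ω_5^0 = Σ x[n]
= (-2) + (-1) + (-2) + (2) + (-3)

X[0] = -6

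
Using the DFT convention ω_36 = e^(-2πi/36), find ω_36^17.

ω_36^17 = e^(-2πi·17/36)
= cos(-2π·17/36) + i·sin(-2π·17/36)
= cos(-34π/36) + i·sin(-34π/36)

ω_36^17 = cos(-34π/36) + i·sin(-34π/36) = -0.9848-0.1736i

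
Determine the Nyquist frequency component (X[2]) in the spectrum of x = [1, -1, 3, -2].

X[2] = Σ(n=0 to 3) x[n] · ω_4^(2n) where ω_4 = e^(-2πi/4)
= (1)·ω_4^0 + (-1)·ω_4^2 + (3)·ω_4^4 + (-2)·ω_4^6

X[2] = 7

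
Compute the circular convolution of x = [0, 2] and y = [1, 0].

(x ⊛ y)[n] = Σ(m=0 to 1) x[m] · y[(n-m) mod 2]

Computing each output sample:
(x ⊛ y)[0] = 0
(x ⊛ y)[1] = 2

x ⊛ y = [0, 2]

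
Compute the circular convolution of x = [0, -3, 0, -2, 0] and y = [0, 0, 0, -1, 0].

(x ⊛ y)[n] = Σ(m=0 to 4) x[m] · y[(n-m) mod 5]

Computing each output sample:
(x ⊛ y)[0] = 0
(x ⊛ y)[1] = 2
(x ⊛ y)[2] = 0
(x ⊛ y)[3] = 0
(x ⊛ y)[4] = 3

x ⊛ y = [0, 2, 0, 0, 3]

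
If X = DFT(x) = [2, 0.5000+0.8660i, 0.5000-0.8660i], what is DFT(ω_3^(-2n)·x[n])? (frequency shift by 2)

Modulation property: DFT(ω_3^(-2n)·x[n]) = X[(k-2) mod 3], so circularly shift X by 2 positions.

X[k-2] = [0.5000+0.8660i, 0.5000-0.8660i, 2]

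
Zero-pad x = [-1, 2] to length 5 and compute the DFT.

Original 2-point DFT: [1, -3]
Zero-padded 5-point DFT provides frequency interpolation.

DFT_5([x, 0, ...]) = [1, -0.3820-1.9021i, -2.6180-1.1756i, -2.6180+1.1756i, -0.3820+1.9021i]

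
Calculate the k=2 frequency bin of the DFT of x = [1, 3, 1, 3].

X[2] = Σ(n=0 to 3) x[n] · ω_4^(2n) where ω_4 = e^(-2πi/4)
= (1)·ω_4^0 + (3)·ω_4^2 + (1)·ω_4^4 + (3)·ω_4^6

X[2] = -4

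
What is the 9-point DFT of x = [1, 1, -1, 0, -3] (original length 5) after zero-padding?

Original 5-point DFT: [-2, 1.1910-3.2164i, 2.3090-3.3022i, 2.3090+3.3022i, 1.1910+3.2164i]
Zero-padded 9-point DFT provides frequency interpolation.

DFT_9([x, 0, ...]) = [-2, 4.4115+1.3681i, -0.1848-2.5712i, 2.5000+0.8660i, -1.2267-3.9392i, -1.2267+3.9392i, 2.5000-0.8660i, -0.1848+2.5712i, 4.4115-1.3681i]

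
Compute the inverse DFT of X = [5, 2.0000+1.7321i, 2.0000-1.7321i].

x[n] = (1/3) Σ(k=0 to 2) X[k] · e^(2πikn/3)

Computing each x[n]:
x[0] = 3
x[1] = 0
x[2] = 2

x = [3, 0, 2]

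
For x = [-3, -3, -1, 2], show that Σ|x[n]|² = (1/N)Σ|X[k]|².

Time domain:
Σ|x[n]|² = |-3|² + |-3|² + |-1|² + |2|² = 23.0000

Frequency domain:
(1/4)Σ|X[k]|² = (1/4)(|-5|² + |-2+5i|² + |-3|² + |-2-5i|²) = (1/4)·92.0000 = 23.0000

Both sides agree, confirming Parseval's theorem.

Σ|x[n]|² = (1/N)Σ|X[k]|² = 23.0000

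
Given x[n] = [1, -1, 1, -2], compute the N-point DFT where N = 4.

X[k] = Σ(n=0 to 3) x[n] · ω_4^(nk)
where ω_4 = e^(-2πi/4)

Computing each X[k]:
X[0] = -1
X[1] = -1i
X[2] = 5
X[3] = 1i

X = [-1, -1i, 5, 1i]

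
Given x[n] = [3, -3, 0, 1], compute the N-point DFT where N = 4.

X[k] = Σ(n=0 to 3) x[n] · ω_4^(nk)
where ω_4 = e^(-2πi/4)

Computing each X[k]:
X[0] = 1
X[1] = 3+4i
X[2] = 5
X[3] = 3-4i

X = [1, 3+4i, 5, 3-4i]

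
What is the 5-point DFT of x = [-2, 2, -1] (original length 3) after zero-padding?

Original 3-point DFT: [-1, -2.5000-2.5981i, -2.5000+2.5981i]
Zero-padded 5-point DFT provides frequency interpolation.

DFT_5([x, 0, ...]) = [-1, -0.5729-1.3143i, -3.9271-2.1266i, -3.9271+2.1266i, -0.5729+1.3143i]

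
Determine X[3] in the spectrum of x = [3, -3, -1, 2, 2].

X[3] = Σ(n=0 to 4) x[n] · ω_5^(3n) where ω_5 = e^(-2πi/5)
= (3)·ω_5^0 + (-3)·ω_5^3 + (-1)·ω_5^6 + (2)·ω_5^9 + (2)·ω_5^12

X[3] = 4.1180-0.0858i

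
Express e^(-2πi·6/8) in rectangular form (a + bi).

ω_8^6 = e^(-2πi·6/8)
= cos(-2π·6/8) + i·sin(-2π·6/8)
= cos(-12π/8) + i·sin(-12π/8)

ω_8^6 = cos(-12π/8) + i·sin(-12π/8) = 1i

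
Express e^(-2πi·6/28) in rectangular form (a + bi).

ω_28^6 = e^(-2πi·6/28)
= cos(-2π·6/28) + i·sin(-2π·6/28)
= cos(-12π/28) + i·sin(-12π/28)

ω_28^6 = cos(-12π/28) + i·sin(-12π/28) = 0.2225-0.9749i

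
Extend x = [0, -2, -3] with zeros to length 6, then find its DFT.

Original 3-point DFT: [-5, 2.5000-0.8660i, 2.5000+0.8660i]
Zero-padded 6-point DFT provides frequency interpolation.

DFT_6([x, 0, ...]) = [-5, 0.5000+4.3301i, 2.5000-0.8660i, -1, 2.5000+0.8660i, 0.5000-4.3301i]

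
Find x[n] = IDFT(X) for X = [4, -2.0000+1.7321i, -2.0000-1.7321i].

x[n] = (1/3) Σ(k=0 to 2) X[k] · e^(2πikn/3)

Computing each x[n]:
x[0] = 0
x[1] = 1
x[2] = 3

x = [0, 1, 3]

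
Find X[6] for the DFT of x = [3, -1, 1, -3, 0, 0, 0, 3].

X[6] = Σ(n=0 to 7) x[n] · ω_8^(6n) where ω_8 = e^(-2πi/8)
= (3)·ω_8^0 + (-1)·ω_8^6 + (1)·ω_8^12 + (-3)·ω_8^18 + (0)·ω_8^24 + (0)·ω_8^30 + (0)·ω_8^36 + (3)·ω_8^42

X[6] = 2-1i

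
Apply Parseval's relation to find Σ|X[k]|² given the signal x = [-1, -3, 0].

Parseval: Σ|x[n]|² = (1/N)Σ|X[k]|², so Σ|X[k]|² = N·Σ|x[n]|² = 3·10.0000

Σ|X[k]|² = N·Σ|x[n]|² = 3·10.0000 = 30.0000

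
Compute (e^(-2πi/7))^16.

Since ω_7^7 = 1, powers reduce modulo 7.
16 mod 7 = 2
So ω_7^16 = ω_7^2 = e^(-2πi·2/7)

ω_7^16 = ω_7^2 = -0.2225-0.9749i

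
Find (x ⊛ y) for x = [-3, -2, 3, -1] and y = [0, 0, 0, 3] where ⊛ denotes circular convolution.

(x ⊛ y)[n] = Σ(m=0 to 3) x[m] · y[(n-m) mod 4]

Computing each output sample:
(x ⊛ y)[0] = -6
(x ⊛ y)[1] = 9
(x ⊛ y)[2] = -3
(x ⊛ y)[3] = -9

x ⊛ y = [-6, 9, -3, -9]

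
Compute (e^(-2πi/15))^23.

Since ω_15^15 = 1, powers reduce modulo 15.
23 mod 15 = 8
So ω_15^23 = ω_15^8 = e^(-2πi·8/15)

ω_15^23 = ω_15^8 = -0.9781+0.2079i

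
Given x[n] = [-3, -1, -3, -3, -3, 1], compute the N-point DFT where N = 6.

X[k] = Σ(n=0 to 5) x[n] · ω_6^(nk)
where ω_6 = e^(-2πi/6)

Computing each X[k]:
X[0] = -12
X[1] = 3.0000+1.7321i
X[2] = -3.0000+1.7321i
X[3] = -6
X[4] = -3.0000-1.7321i
X[5] = 3.0000-1.7321i

X = [-12, 3.0000+1.7321i, -3.0000+1.7321i, -6, -3.0000-1.7321i, 3.0000-1.7321i]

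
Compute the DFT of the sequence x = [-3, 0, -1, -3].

X[k] = Σ(n=0 to 3) x[n] · ω_4^(nk)
where ω_4 = e^(-2πi/4)

Computing each X[k]:
X[0] = -7
X[1] = -2-3i
X[2] = -1
X[3] = -2+3i

X = [-7, -2-3i, -1, -2+3i]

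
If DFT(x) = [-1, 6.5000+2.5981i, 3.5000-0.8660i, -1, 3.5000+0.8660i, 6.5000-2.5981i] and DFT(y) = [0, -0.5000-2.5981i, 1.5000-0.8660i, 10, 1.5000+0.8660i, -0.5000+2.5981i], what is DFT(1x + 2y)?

By linearity: DFT(1x + 2y) = 1·DFT(x) + 2·DFT(y)
= 1·[-1, 6.5000+2.5981i, 3.5000-0.8660i, -1, 3.5000+0.8660i, 6.5000-2.5981i] + 2·[0, -0.5000-2.5981i, 1.5000-0.8660i, 10, 1.5000+0.8660i, -0.5000+2.5981i]

Computing element-wise:
Z[0] = 1·(-1) + 2·(0) = -1
Z[1] = 1·(6.5000+2.5981i) + 2·(-0.5000-2.5981i) = 5.5000-2.5981i
Z[2] = 1·(3.5000-0.8660i) + 2·(1.5000-0.8660i) = 6.5000-2.5980i
Z[3] = 1·(-1) + 2·(10) = 19
Z[4] = 1·(3.5000+0.8660i) + 2·(1.5000+0.8660i) = 6.5000+2.5980i
Z[5] = 1·(6.5000-2.5981i) + 2·(-0.5000+2.5981i) = 5.5000+2.5981i

DFT(1x + 2y) = 1·X + 2·Y = [-1, 5.5000-2.5981i, 6.5000-2.5980i, 19, 6.5000+2.5980i, 5.5000+2.5981i]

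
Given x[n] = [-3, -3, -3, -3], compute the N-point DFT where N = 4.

X[k] = Σ(n=0 to 3) x[n] · ω_4^(nk)
where ω_4 = e^(-2πi/4)

Computing each X[k]:
X[0] = -12
X[1] = 0
X[2] = 0
X[3] = 0

X = [-12, 0, 0, 0]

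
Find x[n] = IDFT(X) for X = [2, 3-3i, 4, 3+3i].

x[n] = (1/4) Σ(k=0 to 3) X[k] · e^(2πikn/4)

Computing each x[n]:
x[0] = 3
x[1] = 1
x[2] = 0
x[3] = -2

x = [3, 1, 0, -2]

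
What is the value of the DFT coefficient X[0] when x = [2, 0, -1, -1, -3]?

X[0] = Σ(n=0 to 4) x[n] · ω_5^0 = Σ x[n]
= (2) + (0) + (-1) + (-1) + (-3)

X[0] = -3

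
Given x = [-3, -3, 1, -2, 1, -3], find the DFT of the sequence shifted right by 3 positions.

Time shift by 3: X_shifted[k] = ω_6^(3k) · X[k]
Shifted x = [-2, 1, -3, -3, -3, 1]

DFT(x[n-3]) = [-9, 5, -3, -7, -3, 5]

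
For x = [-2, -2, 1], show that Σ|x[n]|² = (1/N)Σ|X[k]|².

Time domain:
Σ|x[n]|² = |-2|² + |-2|² + |1|² = 9.0000

Frequency domain:
(1/3)Σ|X[k]|² = (1/3)(|-3|² + |-1.5000+2.5981i|² + |-1.5000-2.5981i|²) = (1/3)·27.0000 = 9.0000

Both sides agree, confirming Parseval's theorem.

Σ|x[n]|² = (1/N)Σ|X[k]|² = 9.0000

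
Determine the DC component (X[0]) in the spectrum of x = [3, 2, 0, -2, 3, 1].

X[0] = Σ(n=0 to 5) x[n] · ω_6^0 = Σ x[n]
= (3) + (2) + (0) + (-2) + (3) + (1)

X[0] = 7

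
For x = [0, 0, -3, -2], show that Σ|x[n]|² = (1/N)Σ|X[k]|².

Time domain:
Σ|x[n]|² = |0|² + |0|² + |-3|² + |-2|² = 13.0000

Frequency domain:
(1/4)Σ|X[k]|² = (1/4)(|-5|² + |3-2i|² + |-1|² + |3+2i|²) = (1/4)·52.0000 = 13.0000

Both sides agree, confirming Parseval's theorem.

Σ|x[n]|² = (1/N)Σ|X[k]|² = 13.0000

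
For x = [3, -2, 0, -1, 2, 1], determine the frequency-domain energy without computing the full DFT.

Parseval: Σ|x[n]|² = (1/N)Σ|X[k]|², so Σ|X[k]|² = N·Σ|x[n]|² = 6·19.0000

Σ|X[k]|² = N·Σ|x[n]|² = 6·19.0000 = 114.0000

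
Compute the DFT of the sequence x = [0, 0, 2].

X[k] = Σ(n=0 to 2) x[n] · ω_3^(nk)
where ω_3 = e^(-2πi/3)

Computing each X[k]:
X[0] = 2
X[1] = -1.0000+1.7321i
X[2] = -1.0000-1.7321i

X = [2, -1.0000+1.7321i, -1.0000-1.7321i]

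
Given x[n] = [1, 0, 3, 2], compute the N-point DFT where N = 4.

X[k] = Σ(n=0 to 3) x[n] · ω_4^(nk)
where ω_4 = e^(-2πi/4)

Computing each X[k]:
X[0] = 6
X[1] = -2+2i
X[2] = 2
X[3] = -2-2i

X = [6, -2+2i, 2, -2-2i]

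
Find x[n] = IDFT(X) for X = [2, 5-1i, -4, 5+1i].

x[n] = (1/4) Σ(k=0 to 3) X[k] · e^(2πikn/4)

Computing each x[n]:
x[0] = 2
x[1] = 2
x[2] = -3
x[3] = 1

x = [2, 2, -3, 1]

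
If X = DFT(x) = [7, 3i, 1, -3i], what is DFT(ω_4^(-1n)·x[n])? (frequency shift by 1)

Modulation property: DFT(ω_4^(-1n)·x[n]) = X[(k-1) mod 4], so circularly shift X by 1 positions.

X[k-1] = [-3i, 7, 3i, 1]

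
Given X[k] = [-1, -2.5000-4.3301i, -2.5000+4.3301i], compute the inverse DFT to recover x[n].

x[n] = (1/3) Σ(k=0 to 2) X[k] · e^(2πikn/3)

Computing each x[n]:
x[0] = -2
x[1] = 3
x[2] = -2

x = [-2, 3, -2]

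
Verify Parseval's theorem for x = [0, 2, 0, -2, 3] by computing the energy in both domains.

Time domain:
Σ|x[n]|² = |0|² + |2|² + |0|² + |-2|² + |3|² = 17.0000

Frequency domain:
(1/5)Σ|X[k]|² = (1/5)(|3|² + |3.1631-0.2245i|² + |-4.6631+2.4899i|² + |-4.6631-2.4899i|² + |3.1631+0.2245i|²) = (1/5)·85.0000 = 17.0000

Both sides agree, confirming Parseval's theorem.

Σ|x[n]|² = (1/N)Σ|X[k]|² = 17.0000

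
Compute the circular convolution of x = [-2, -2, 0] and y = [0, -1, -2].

(x ⊛ y)[n] = Σ(m=0 to 2) x[m] · y[(n-m) mod 3]

Computing each output sample:
(x ⊛ y)[0] = 4
(x ⊛ y)[1] = 2
(x ⊛ y)[2] = 6

x ⊛ y = [4, 2, 6]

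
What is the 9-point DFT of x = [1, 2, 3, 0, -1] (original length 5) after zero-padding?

Original 5-point DFT: [5, -1.1180-4.6165i, 1.1180+1.0898i, 1.1180-1.0898i, -1.1180+4.6165i]
Zero-padded 9-point DFT provides frequency interpolation.

DFT_9([x, 0, ...]) = [5, 3.9927-3.8980i, -2.2378-3.6385i, -1.0000+1.7321i, 1.2451+0.2595i, 1.2451-0.2595i, -1.0000-1.7321i, -2.2378+3.6385i, 3.9927+3.8980i]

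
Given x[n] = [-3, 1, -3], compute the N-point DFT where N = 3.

X[k] = Σ(n=0 to 2) x[n] · ω_3^(nk)
where ω_3 = e^(-2πi/3)

Computing each X[k]:
X[0] = -5
X[1] = -2.0000-3.4641i
X[2] = -2.0000+3.4641i

X = [-5, -2.0000-3.4641i, -2.0000+3.4641i]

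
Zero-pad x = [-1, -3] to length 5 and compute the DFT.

Original 2-point DFT: [-4, 2]
Zero-padded 5-point DFT provides frequency interpolation.

DFT_5([x, 0, ...]) = [-4, -1.9271+2.8532i, 1.4271+1.7634i, 1.4271-1.7634i, -1.9271-2.8532i]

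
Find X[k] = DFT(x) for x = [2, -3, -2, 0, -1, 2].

X[k] = Σ(n=0 to 5) x[n] · ω_6^(nk)
where ω_6 = e^(-2πi/6)

Computing each X[k]:
X[0] = -2
X[1] = 3.0000+5.1962i
X[2] = 4.0000+3.4641i
X[3] = 0
X[4] = 4.0000-3.4641i
X[5] = 3.0000-5.1962i

X = [-2, 3.0000+5.1962i, 4.0000+3.4641i, 0, 4.0000-3.4641i, 3.0000-5.1962i]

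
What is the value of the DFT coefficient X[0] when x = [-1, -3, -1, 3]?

X[0] = Σ(n=0 to 3) x[n] · ω_4^0 = Σ x[n]
= (-1) + (-3) + (-1) + (3)

X[0] = -2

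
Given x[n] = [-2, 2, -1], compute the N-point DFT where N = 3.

X[k] = Σ(n=0 to 2) x[n] · ω_3^(nk)
where ω_3 = e^(-2πi/3)

Computing each X[k]:
X[0] = -1
X[1] = -2.5000-2.5981i
X[2] = -2.5000+2.5981i

X = [-1, -2.5000-2.5981i, -2.5000+2.5981i]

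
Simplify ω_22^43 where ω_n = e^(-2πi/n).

Since ω_22^22 = 1, powers reduce modulo 22.
43 mod 22 = 21
So ω_22^43 = ω_22^21 = e^(-2πi·21/22)

ω_22^43 = ω_22^21 = 0.9595+0.2817i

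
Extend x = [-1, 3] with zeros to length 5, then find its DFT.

Original 2-point DFT: [2, -4]
Zero-padded 5-point DFT provides frequency interpolation.

DFT_5([x, 0, ...]) = [2, -0.0729-2.8532i, -3.4271-1.7634i, -3.4271+1.7634i, -0.0729+2.8532i]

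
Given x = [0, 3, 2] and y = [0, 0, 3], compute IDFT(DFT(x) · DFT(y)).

(x ⊛ y)[n] = Σ(m=0 to 2) x[m] · y[(n-m) mod 3]

Computing each output sample:
(x ⊛ y)[0] = 9
(x ⊛ y)[1] = 6
(x ⊛ y)[2] = 0

x ⊛ y = [9, 6, 0]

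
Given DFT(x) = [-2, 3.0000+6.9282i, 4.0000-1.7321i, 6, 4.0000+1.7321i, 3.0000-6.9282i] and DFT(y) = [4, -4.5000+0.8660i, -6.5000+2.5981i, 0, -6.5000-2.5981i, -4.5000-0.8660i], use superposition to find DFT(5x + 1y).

By linearity: DFT(5x + 1y) = 5·DFT(x) + 1·DFT(y)
= 5·[-2, 3.0000+6.9282i, 4.0000-1.7321i, 6, 4.0000+1.7321i, 3.0000-6.9282i] + 1·[4, -4.5000+0.8660i, -6.5000+2.5981i, 0, -6.5000-2.5981i, -4.5000-0.8660i]

Computing element-wise:
Z[0] = 5·(-2) + 1·(4) = -6
Z[1] = 5·(3.0000+6.9282i) + 1·(-4.5000+0.8660i) = 10.5000+35.5070i
Z[2] = 5·(4.0000-1.7321i) + 1·(-6.5000+2.5981i) = 13.5000-6.0624i
Z[3] = 5·(6) + 1·(0) = 30
Z[4] = 5·(4.0000+1.7321i) + 1·(-6.5000-2.5981i) = 13.5000+6.0624i
Z[5] = 5·(3.0000-6.9282i) + 1·(-4.5000-0.8660i) = 10.5000-35.5070i

DFT(5x + 1y) = 5·X + 1·Y = [-6, 10.5000+35.5070i, 13.5000-6.0624i, 30, 13.5000+6.0624i, 10.5000-35.5070i]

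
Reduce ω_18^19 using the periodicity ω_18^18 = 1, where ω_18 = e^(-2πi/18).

Since ω_18^18 = 1, powers reduce modulo 18.
19 mod 18 = 1
So ω_18^19 = ω_18^1 = e^(-2πi·1/18)

ω_18^19 = ω_18^1 = 0.9397-0.3420i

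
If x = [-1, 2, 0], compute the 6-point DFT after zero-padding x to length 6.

Original 3-point DFT: [1, -2.0000-1.7321i, -2.0000+1.7321i]
Zero-padded 6-point DFT provides frequency interpolation.

DFT_6([x, 0, ...]) = [1, -1.7321i, -2.0000-1.7321i, -3, -2.0000+1.7321i, 1.7321i]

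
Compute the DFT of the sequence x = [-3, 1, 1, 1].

X[k] = Σ(n=0 to 3) x[n] · ω_4^(nk)
where ω_4 = e^(-2πi/4)

Computing each X[k]:
X[0] = 0
X[1] = -4
X[2] = -4
X[3] = -4

X = [0, -4, -4, -4]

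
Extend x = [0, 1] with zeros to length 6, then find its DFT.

Original 2-point DFT: [1, -1]
Zero-padded 6-point DFT provides frequency interpolation.

DFT_6([x, 0, ...]) = [1, 0.5000-0.8660i, -0.5000-0.8660i, -1, -0.5000+0.8660i, 0.5000+0.8660i]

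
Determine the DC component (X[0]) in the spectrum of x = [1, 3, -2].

X[0] = Σ(n=0 to 2) x[n] · ω_3^0 = Σ x[n]
= (1) + (3) + (-2)

X[0] = 2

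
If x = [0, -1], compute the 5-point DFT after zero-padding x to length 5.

Original 2-point DFT: [-1, 1]
Zero-padded 5-point DFT provides frequency interpolation.

DFT_5([x, 0, ...]) = [-1, -0.3090+0.9511i, 0.8090+0.5878i, 0.8090-0.5878i, -0.3090-0.9511i]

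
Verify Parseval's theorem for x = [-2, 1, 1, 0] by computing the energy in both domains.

Time domain:
Σ|x[n]|² = |-2|² + |1|² + |1|² + |0|² = 6.0000

Frequency domain:
(1/4)Σ|X[k]|² = (1/4)(|0|² + |-3-1i|² + |-2|² + |-3+1i|²) = (1/4)·24.0000 = 6.0000

Both sides agree, confirming Parseval's theorem.

Σ|x[n]|² = (1/N)Σ|X[k]|² = 6.0000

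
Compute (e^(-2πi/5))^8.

Since ω_5^5 = 1, powers reduce modulo 5.
8 mod 5 = 3
So ω_5^8 = ω_5^3 = e^(-2πi·3/5)

ω_5^8 = ω_5^3 = -0.8090+0.5878i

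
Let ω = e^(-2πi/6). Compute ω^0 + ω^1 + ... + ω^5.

Sum of all nth roots of unity equals 0 for n > 1 (geometric series with r ≠ 1).

0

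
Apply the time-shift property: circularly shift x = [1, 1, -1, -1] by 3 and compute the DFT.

Time shift by 3: X_shifted[k] = ω_4^(3k) · X[k]
Shifted x = [1, -1, -1, 1]

DFT(x[n-3]) = [0, 2+2i, 0, 2-2i]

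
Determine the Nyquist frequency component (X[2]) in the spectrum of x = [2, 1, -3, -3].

X[2] = Σ(n=0 to 3) x[n] · ω_4^(2n) where ω_4 = e^(-2πi/4)
= (2)·ω_4^0 + (1)·ω_4^2 + (-3)·ω_4^4 + (-3)·ω_4^6

X[2] = 1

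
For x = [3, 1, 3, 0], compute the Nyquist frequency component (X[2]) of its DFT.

X[2] = Σ(n=0 to 3) x[n] · ω_4^(2n) where ω_4 = e^(-2πi/4)
= (3)·ω_4^0 + (1)·ω_4^2 + (3)·ω_4^4 + (0)·ω_4^6

X[2] = 5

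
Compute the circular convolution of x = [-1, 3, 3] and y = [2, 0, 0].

(x ⊛ y)[n] = Σ(m=0 to 2) x[m] · y[(n-m) mod 3]

Computing each output sample:
(x ⊛ y)[0] = -2
(x ⊛ y)[1] = 6
(x ⊛ y)[2] = 6

x ⊛ y = [-2, 6, 6]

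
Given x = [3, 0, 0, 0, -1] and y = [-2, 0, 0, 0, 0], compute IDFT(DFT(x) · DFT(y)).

(x ⊛ y)[n] = Σ(m=0 to 4) x[m] · y[(n-m) mod 5]

Computing each output sample:
(x ⊛ y)[0] = -6
(x ⊛ y)[1] = 0
(x ⊛ y)[2] = 0
(x ⊛ y)[3] = 0
(x ⊛ y)[4] = 2

x ⊛ y = [-6, 0, 0, 0, 2]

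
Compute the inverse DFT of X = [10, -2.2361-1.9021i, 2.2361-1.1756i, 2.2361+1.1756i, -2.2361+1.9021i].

x[n] = (1/5) Σ(k=0 to 4) X[k] · e^(2πikn/5)

Computing each x[n]:
x[0] = 2
x[1] = 2
x[2] = 3
x[3] = 3
x[4] = 0

x = [2, 2, 3, 3, 0]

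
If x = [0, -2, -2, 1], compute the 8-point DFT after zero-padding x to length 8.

Original 4-point DFT: [-3, 2+3i, -1, 2-3i]
Zero-padded 8-point DFT provides frequency interpolation.

DFT_8([x, 0, ...]) = [-3, -2.1213+2.7071i, 2+3i, 2.1213-1.2929i, -1, 2.1213+1.2929i, 2-3i, -2.1213-2.7071i]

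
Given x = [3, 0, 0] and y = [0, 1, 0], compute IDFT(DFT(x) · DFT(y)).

(x ⊛ y)[n] = Σ(m=0 to 2) x[m] · y[(n-m) mod 3]

Computing each output sample:
(x ⊛ y)[0] = 0
(x ⊛ y)[1] = 3
(x ⊛ y)[2] = 0

x ⊛ y = [0, 3, 0]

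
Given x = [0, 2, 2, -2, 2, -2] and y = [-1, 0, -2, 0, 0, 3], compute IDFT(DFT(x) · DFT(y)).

(x ⊛ y)[n] = Σ(m=0 to 5) x[m] · y[(n-m) mod 6]

Computing each output sample:
(x ⊛ y)[0] = 2
(x ⊛ y)[1] = 8
(x ⊛ y)[2] = -8
(x ⊛ y)[3] = 4
(x ⊛ y)[4] = -12
(x ⊛ y)[5] = 6

x ⊛ y = [2, 8, -8, 4, -12, 6]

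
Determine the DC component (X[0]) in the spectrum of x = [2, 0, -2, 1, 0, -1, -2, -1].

X[0] = Σ(n=0 to 7) x[n] · ω_8^0 = Σ x[n]
= (2) + (0) + (-2) + (1) + (0) + (-1) + (-2) + (-1)

X[0] = -3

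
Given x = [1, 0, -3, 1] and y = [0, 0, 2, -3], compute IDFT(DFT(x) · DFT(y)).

(x ⊛ y)[n] = Σ(m=0 to 3) x[m] · y[(n-m) mod 4]

Computing each output sample:
(x ⊛ y)[0] = -6
(x ⊛ y)[1] = 11
(x ⊛ y)[2] = -1
(x ⊛ y)[3] = -3

x ⊛ y = [-6, 11, -1, -3]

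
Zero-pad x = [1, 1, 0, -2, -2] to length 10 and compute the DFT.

Original 5-point DFT: [-2, 2.3090-4.0287i, 1.1910+0.1388i, 1.1910-0.1388i, 2.3090+4.0287i]
Zero-padded 10-point DFT provides frequency interpolation.

DFT_10([x, 0, ...]) = [-2, 4.0451+2.4899i, 2.3090-4.0287i, -1.5451-0.2245i, 1.1910+0.1388i, 0, 1.1910-0.1388i, -1.5451+0.2245i, 2.3090+4.0287i, 4.0451-2.4899i]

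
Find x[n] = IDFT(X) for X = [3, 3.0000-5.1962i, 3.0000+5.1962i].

x[n] = (1/3) Σ(k=0 to 2) X[k] · e^(2πikn/3)

Computing each x[n]:
x[0] = 3
x[1] = 3
x[2] = -3

x = [3, 3, -3]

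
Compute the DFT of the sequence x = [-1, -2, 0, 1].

X[k] = Σ(n=0 to 3) x[n] · ω_4^(nk)
where ω_4 = e^(-2πi/4)

Computing each X[k]:
X[0] = -2
X[1] = -1+3i
X[2] = 0
X[3] = -1-3i

X = [-2, -1+3i, 0, -1-3i]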